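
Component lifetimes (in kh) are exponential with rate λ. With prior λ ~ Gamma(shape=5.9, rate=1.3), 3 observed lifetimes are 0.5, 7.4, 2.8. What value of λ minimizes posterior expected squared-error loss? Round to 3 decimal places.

Σ times = 10.7. Posterior: Gamma(shape = 5.9+3 = 8.9, rate = 1.3+10.7 = 12.0).
Mode = (α−1)/β = 7.9/12.0 = 0.658.
Mean = α/β = 8.9/12.0 = 0.742.
Squared-error loss ⇒ the optimal estimator is the posterior mean.

0.742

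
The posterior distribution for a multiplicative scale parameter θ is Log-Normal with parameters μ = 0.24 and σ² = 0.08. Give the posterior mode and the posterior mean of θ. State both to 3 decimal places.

MAP: 1.174. Posterior mean: 1.323.

Mode = exp(μ − σ²) = exp(0.16) = 1.174.
Mean = exp(μ + σ²/2) = exp(0.280) = 1.323.
Right-skewed posterior ⇒ mode < mean.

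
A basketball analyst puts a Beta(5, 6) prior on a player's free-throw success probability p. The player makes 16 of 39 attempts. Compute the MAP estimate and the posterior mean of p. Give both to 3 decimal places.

MAP estimate = 0.417, posterior mean = 0.420

Posterior: Beta(5+16, 6+23) = Beta(21, 29).
Mode = (21−1)/(21+29−2) = 20/48 = 0.417.
Mean = 21/(21+29) = 21/50 = 0.420.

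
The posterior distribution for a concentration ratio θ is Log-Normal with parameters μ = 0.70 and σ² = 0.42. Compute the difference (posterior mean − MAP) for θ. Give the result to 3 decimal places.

Mode = exp(μ − σ²) = exp(0.28) = 1.323.
Mean = exp(μ + σ²/2) = exp(0.910) = 2.484.
Difference = 2.484 − 1.323 = 1.161.
Right-skewed posterior ⇒ mode < mean.

1.161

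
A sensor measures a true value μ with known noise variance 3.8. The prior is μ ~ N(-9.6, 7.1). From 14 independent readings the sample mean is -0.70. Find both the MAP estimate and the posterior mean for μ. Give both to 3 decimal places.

Posterior for μ is Normal. Precision-weighted mean: (1/7.1·-9.6 + 14/3.8·-0.70) / (1/7.1 + 14/3.8) = -1.028.
A Normal posterior is symmetric, so mode = mean.

MAP estimate = -1.028, posterior mean = -1.028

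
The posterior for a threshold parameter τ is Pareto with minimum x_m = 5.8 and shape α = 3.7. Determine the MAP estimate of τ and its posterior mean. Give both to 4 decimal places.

The Pareto density is strictly decreasing on [x_m, ∞), so the mode is x_m = 5.8000.
Mean = α·x_m/(α−1) = 3.7·5.8/2.7 = 7.9481.

MAP: 5.8000. Posterior mean: 7.9481.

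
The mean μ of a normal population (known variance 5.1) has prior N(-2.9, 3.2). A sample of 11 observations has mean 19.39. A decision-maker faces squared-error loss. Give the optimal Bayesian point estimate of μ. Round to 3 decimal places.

16.569

Posterior for μ is Normal. Precision-weighted mean: (1/3.2·-2.9 + 11/5.1·19.39) / (1/3.2 + 11/5.1) = 16.569.
A Normal posterior is symmetric, so mode = mean.
Squared-error loss ⇒ the optimal estimator is the posterior mean.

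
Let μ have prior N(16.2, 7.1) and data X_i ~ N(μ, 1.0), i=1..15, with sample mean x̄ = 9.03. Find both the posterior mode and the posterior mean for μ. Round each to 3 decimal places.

Posterior for μ is Normal. Precision-weighted mean: (1/7.1·16.2 + 15/1.0·9.03) / (1/7.1 + 15/1.0) = 9.097.
A Normal posterior is symmetric, so mode = mean.

μ_MAP = 9.097, E[μ|data] = 9.097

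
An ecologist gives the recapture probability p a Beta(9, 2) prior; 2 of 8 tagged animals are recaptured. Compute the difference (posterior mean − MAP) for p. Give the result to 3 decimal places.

Posterior: Beta(9+2, 2+6) = Beta(11, 8).
Mode = (11−1)/(11+8−2) = 10/17 = 0.588.
Mean = 11/(11+8) = 11/19 = 0.579.
Difference = 0.579 − 0.588 = -0.009.

-0.009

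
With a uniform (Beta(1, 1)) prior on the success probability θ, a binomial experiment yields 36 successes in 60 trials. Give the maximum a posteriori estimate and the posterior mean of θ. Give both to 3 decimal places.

MAP = 0.600, posterior mean = 0.597

Posterior: Beta(1+36, 1+24) = Beta(37, 25).
Mode = (37−1)/(37+25−2) = 36/60 = 0.600.
With a flat prior the MAP equals the MLE, 36/60.
Mean = 37/(37+25) = 37/62 = 0.597.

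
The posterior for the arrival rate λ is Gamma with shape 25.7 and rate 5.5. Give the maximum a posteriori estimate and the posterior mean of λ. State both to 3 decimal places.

Mode = (α−1)/β = 24.7/5.5 = 4.491.
Mean = α/β = 25.7/5.5 = 4.673.

MAP = 4.491, posterior mean = 4.673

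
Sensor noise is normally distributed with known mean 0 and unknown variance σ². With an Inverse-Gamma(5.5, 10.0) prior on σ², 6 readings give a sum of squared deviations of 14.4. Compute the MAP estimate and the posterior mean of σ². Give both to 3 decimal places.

MAP = 1.811; posterior mean = 2.293

Posterior: Inverse-Gamma(shape = 5.5+6/2 = 8.5, scale = 10.0+14.4/2 = 17.2).
Mode = β/(α+1) = 17.2/9.5 = 1.811.
Mean = β/(α−1) = 17.2/7.5 = 2.293.
Right-skewed posterior ⇒ mode < mean.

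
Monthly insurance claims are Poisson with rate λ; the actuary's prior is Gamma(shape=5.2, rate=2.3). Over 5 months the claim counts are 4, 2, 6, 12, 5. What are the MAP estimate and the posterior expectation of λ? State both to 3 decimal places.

MAP = 4.548, posterior mean = 4.685

Σ counts = 29. Posterior: Gamma(shape = 5.2+29 = 34.2, rate = 2.3+5 = 7.3).
Mode = (α−1)/β = 33.2/7.3 = 4.548.
Mean = α/β = 34.2/7.3 = 4.685.
Right-skewed posterior ⇒ mode < mean.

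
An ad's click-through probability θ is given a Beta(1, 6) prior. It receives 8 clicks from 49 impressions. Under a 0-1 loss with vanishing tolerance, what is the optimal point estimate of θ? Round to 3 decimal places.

0.148

Posterior: Beta(1+8, 6+41) = Beta(9, 47).
Mode = (9−1)/(9+47−2) = 8/54 = 0.148.
Mean = 9/(9+47) = 9/56 = 0.161.
This is the posterior mode — the MAP estimate.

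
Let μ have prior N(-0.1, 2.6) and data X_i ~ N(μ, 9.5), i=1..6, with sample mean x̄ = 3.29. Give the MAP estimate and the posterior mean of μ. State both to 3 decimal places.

MAP = 2.007; posterior mean = 2.007

Posterior for μ is Normal. Precision-weighted mean: (1/2.6·-0.1 + 6/9.5·3.29) / (1/2.6 + 6/9.5) = 2.007.
A Normal posterior is symmetric, so mode = mean.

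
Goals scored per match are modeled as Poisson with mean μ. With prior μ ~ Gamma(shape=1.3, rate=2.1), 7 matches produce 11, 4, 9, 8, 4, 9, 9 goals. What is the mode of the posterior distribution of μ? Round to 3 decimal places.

5.967

Σ counts = 54. Posterior: Gamma(shape = 1.3+54 = 55.3, rate = 2.1+7 = 9.1).
Mode = (α−1)/β = 54.3/9.1 = 5.967.
Mean = α/β = 55.3/9.1 = 6.077.
This is the posterior mode — the MAP estimate.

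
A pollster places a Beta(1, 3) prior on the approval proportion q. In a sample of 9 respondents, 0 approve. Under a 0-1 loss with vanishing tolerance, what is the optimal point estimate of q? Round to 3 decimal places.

Posterior: Beta(1+0, 3+9) = Beta(1, 12).
Since α = 1 ≤ 1 and β > 1, the Beta density is monotone decreasing on [0,1]; the mode is at 0.
Mean = 1/(1+12) = 0.077.
This is the posterior mode — the MAP estimate.

0.000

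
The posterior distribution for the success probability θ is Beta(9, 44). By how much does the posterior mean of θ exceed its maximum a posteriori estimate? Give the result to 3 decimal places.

Mode = (9−1)/(9+44−2) = 8/51 = 0.157.
Mean = 9/(9+44) = 9/53 = 0.170.
Difference = 0.170 − 0.157 = 0.013.

0.013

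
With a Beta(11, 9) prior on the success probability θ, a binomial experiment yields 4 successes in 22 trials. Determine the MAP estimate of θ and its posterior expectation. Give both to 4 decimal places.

Posterior: Beta(11+4, 9+18) = Beta(15, 27).
Mode = (15−1)/(15+27−2) = 14/40 = 0.3500.
Mean = 15/(15+27) = 15/42 = 0.3571.
The posterior is right-skewed, so the mean exceeds the mode.

MAP estimate = 0.3500, posterior expectation = 0.3571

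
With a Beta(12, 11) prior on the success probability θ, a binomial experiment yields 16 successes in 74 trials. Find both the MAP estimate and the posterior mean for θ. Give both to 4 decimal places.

Posterior: Beta(12+16, 11+58) = Beta(28, 69).
Mode = (28−1)/(28+69−2) = 27/95 = 0.2842.
Mean = 28/(28+69) = 28/97 = 0.2887.

θ_MAP = 0.2842, E[θ|data] = 0.2887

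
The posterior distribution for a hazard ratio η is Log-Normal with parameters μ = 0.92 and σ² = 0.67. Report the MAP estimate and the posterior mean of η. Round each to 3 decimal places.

MAP estimate = 1.284, posterior mean = 3.508

Mode = exp(μ − σ²) = exp(0.25) = 1.284.
Mean = exp(μ + σ²/2) = exp(1.255) = 3.508.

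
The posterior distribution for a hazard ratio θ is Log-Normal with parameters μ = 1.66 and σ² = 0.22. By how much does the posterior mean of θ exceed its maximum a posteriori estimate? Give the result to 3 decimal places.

1.650

Mode = exp(μ − σ²) = exp(1.44) = 4.221.
Mean = exp(μ + σ²/2) = exp(1.770) = 5.871.
Difference = 5.871 − 4.221 = 1.650.
Right-skewed posterior ⇒ mode < mean.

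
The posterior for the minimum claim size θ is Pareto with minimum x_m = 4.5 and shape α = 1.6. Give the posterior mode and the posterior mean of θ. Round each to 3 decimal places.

MAP: 4.500. Posterior mean: 12.000.

The Pareto density is strictly decreasing on [x_m, ∞), so the mode is x_m = 4.500.
Mean = α·x_m/(α−1) = 1.6·4.5/0.6 = 12.000.
The mean is pulled above the mode by the posterior's right skew.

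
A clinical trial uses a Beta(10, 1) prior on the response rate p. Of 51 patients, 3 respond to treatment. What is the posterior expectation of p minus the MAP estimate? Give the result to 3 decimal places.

0.010

Posterior: Beta(10+3, 1+48) = Beta(13, 49).
Mode = (13−1)/(13+49−2) = 12/60 = 0.200.
Mean = 13/(13+49) = 13/62 = 0.210.
Difference = 0.210 − 0.200 = 0.010.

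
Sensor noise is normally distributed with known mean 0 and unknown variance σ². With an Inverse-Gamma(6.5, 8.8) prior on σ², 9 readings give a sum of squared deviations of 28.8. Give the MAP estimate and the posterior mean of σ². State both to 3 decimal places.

Posterior: Inverse-Gamma(shape = 6.5+9/2 = 11.0, scale = 8.8+28.8/2 = 23.2).
Mode = β/(α+1) = 23.2/12.0 = 1.933.
Mean = β/(α−1) = 23.2/10.0 = 2.320.

MAP: 1.933. Posterior mean: 2.320.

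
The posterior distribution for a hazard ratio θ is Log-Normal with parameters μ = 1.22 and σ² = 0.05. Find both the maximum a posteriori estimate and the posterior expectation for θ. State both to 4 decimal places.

Mode = exp(μ − σ²) = exp(1.17) = 3.2220.
Mean = exp(μ + σ²/2) = exp(1.245) = 3.4729.
Mean > mode: the posterior has a right tail.

MAP: 3.2220. Posterior mean: 3.4729.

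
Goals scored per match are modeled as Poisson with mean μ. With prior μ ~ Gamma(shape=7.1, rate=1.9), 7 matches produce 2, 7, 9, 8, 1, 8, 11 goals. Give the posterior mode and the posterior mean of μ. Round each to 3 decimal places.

Σ counts = 46. Posterior: Gamma(shape = 7.1+46 = 53.1, rate = 1.9+7 = 8.9).
Mode = (α−1)/β = 52.1/8.9 = 5.854.
Mean = α/β = 53.1/8.9 = 5.966.

MAP = 5.854, posterior mean = 5.966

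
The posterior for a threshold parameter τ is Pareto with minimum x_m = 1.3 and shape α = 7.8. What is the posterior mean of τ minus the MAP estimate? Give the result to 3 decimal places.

The Pareto density is strictly decreasing on [x_m, ∞), so the mode is x_m = 1.300.
Mean = α·x_m/(α−1) = 7.8·1.3/6.8 = 1.491.
Difference = 1.491 − 1.300 = 0.191.
Mean > mode: the posterior has a right tail.

0.191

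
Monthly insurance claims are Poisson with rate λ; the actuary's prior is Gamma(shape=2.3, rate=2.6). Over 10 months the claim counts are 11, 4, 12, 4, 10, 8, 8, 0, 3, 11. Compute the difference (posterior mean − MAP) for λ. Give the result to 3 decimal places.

Σ counts = 71. Posterior: Gamma(shape = 2.3+71 = 73.3, rate = 2.6+10 = 12.6).
Mode = (α−1)/β = 72.3/12.6 = 5.738.
Mean = α/β = 73.3/12.6 = 5.817.
Difference = 5.817 − 5.738 = 0.079.
The posterior is right-skewed, so the mean exceeds the mode.

0.079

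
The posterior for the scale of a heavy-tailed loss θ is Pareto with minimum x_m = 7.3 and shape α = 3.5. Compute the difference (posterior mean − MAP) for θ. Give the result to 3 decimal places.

2.920

The Pareto density is strictly decreasing on [x_m, ∞), so the mode is x_m = 7.300.
Mean = α·x_m/(α−1) = 3.5·7.3/2.5 = 10.220.
Difference = 10.220 − 7.300 = 2.920.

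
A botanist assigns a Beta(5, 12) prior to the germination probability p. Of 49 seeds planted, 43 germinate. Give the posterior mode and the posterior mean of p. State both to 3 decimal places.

Posterior: Beta(5+43, 12+6) = Beta(48, 18).
Mode = (48−1)/(48+18−2) = 47/64 = 0.734.
Mean = 48/(48+18) = 48/66 = 0.727.

MAP = 0.734; posterior mean = 0.727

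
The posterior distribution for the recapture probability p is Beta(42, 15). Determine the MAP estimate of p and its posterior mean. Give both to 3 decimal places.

Mode = (42−1)/(42+15−2) = 41/55 = 0.745.
Mean = 42/(42+15) = 42/57 = 0.737.
Mode > mean: the posterior has a left tail.

p_MAP = 0.745, E[p|data] = 0.737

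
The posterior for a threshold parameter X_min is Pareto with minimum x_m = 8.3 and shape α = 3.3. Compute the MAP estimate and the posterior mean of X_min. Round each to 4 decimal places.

The Pareto density is strictly decreasing on [x_m, ∞), so the mode is x_m = 8.3000.
Mean = α·x_m/(α−1) = 3.3·8.3/2.3 = 11.9087.

MAP estimate = 8.3000, posterior mean = 11.9087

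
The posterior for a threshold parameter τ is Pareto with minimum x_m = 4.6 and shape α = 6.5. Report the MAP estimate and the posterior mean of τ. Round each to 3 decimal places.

MAP = 4.600, posterior mean = 5.436

The Pareto density is strictly decreasing on [x_m, ∞), so the mode is x_m = 4.600.
Mean = α·x_m/(α−1) = 6.5·4.6/5.5 = 5.436.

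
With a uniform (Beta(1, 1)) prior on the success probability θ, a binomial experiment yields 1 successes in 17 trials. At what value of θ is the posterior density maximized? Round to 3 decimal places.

Posterior: Beta(1+1, 1+16) = Beta(2, 17).
Mode = (2−1)/(2+17−2) = 1/17 = 0.059.
With a flat prior the MAP equals the MLE, 1/17.
Mean = 2/(2+17) = 2/19 = 0.105.
This is the posterior mode — the MAP estimate.

0.059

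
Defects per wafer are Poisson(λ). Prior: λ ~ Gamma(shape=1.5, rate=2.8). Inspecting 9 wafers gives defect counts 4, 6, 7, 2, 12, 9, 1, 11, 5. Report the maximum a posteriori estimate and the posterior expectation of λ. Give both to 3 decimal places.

Σ counts = 57. Posterior: Gamma(shape = 1.5+57 = 58.5, rate = 2.8+9 = 11.8).
Mode = (α−1)/β = 57.5/11.8 = 4.873.
Mean = α/β = 58.5/11.8 = 4.958.

λ_MAP = 4.873, E[λ|data] = 4.958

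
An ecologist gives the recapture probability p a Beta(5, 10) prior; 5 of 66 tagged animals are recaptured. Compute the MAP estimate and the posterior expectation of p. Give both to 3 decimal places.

Posterior: Beta(5+5, 10+61) = Beta(10, 71).
Mode = (10−1)/(10+71−2) = 9/79 = 0.114.
Mean = 10/(10+71) = 10/81 = 0.123.

p_MAP = 0.114, E[p|data] = 0.123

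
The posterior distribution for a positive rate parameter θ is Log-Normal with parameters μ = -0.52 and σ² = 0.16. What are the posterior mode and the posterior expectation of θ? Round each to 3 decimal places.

MAP: 0.507. Posterior mean: 0.644.

Mode = exp(μ − σ²) = exp(-0.68) = 0.507.
Mean = exp(μ + σ²/2) = exp(-0.440) = 0.644.
Right-skewed posterior ⇒ mode < mean.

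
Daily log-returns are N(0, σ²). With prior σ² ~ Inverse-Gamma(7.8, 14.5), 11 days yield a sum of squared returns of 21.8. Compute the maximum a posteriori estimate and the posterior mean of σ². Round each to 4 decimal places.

maximum a posteriori estimate = 1.7762, posterior mean = 2.0650

Posterior: Inverse-Gamma(shape = 7.8+11/2 = 13.3, scale = 14.5+21.8/2 = 25.4).
Mode = β/(α+1) = 25.4/14.3 = 1.7762.
Mean = β/(α−1) = 25.4/12.3 = 2.0650.
The posterior is right-skewed, so the mean exceeds the mode.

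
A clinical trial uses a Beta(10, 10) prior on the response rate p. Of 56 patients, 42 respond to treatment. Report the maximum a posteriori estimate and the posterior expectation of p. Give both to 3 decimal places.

Posterior: Beta(10+42, 10+14) = Beta(52, 24).
Mode = (52−1)/(52+24−2) = 51/74 = 0.689.
Mean = 52/(52+24) = 52/76 = 0.684.
The mean is pulled below the mode by the posterior's left skew.

MAP = 0.689, posterior mean = 0.684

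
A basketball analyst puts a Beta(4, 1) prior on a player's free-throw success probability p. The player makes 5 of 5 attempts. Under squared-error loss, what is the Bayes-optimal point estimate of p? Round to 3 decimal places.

0.900

Posterior: Beta(4+5, 1+0) = Beta(9, 1).
Since β = 1 ≤ 1 and α > 1, the Beta density is monotone increasing on [0,1]; the mode is at 1.
Mean = 9/(9+1) = 0.900.
Squared-error loss ⇒ the optimal estimator is the posterior mean.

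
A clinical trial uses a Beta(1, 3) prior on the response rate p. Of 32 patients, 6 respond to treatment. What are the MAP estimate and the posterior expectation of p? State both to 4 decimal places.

MAP = 0.1765; posterior mean = 0.1944

Posterior: Beta(1+6, 3+26) = Beta(7, 29).
Mode = (7−1)/(7+29−2) = 6/34 = 0.1765.
Mean = 7/(7+29) = 7/36 = 0.1944.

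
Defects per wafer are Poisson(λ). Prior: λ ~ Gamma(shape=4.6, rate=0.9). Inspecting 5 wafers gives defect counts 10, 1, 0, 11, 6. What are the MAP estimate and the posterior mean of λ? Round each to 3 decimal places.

MAP = 5.356; posterior mean = 5.525

Σ counts = 28. Posterior: Gamma(shape = 4.6+28 = 32.6, rate = 0.9+5 = 5.9).
Mode = (α−1)/β = 31.6/5.9 = 5.356.
Mean = α/β = 32.6/5.9 = 5.525.
Right-skewed posterior ⇒ mode < mean.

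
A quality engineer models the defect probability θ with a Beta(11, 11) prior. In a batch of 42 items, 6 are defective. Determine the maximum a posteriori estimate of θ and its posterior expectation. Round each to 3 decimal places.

Posterior: Beta(11+6, 11+36) = Beta(17, 47).
Mode = (17−1)/(17+47−2) = 16/62 = 0.258.
Mean = 17/(17+47) = 17/64 = 0.266.

MAP = 0.258; posterior mean = 0.266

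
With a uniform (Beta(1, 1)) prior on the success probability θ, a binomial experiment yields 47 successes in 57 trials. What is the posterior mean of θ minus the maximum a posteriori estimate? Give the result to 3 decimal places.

Posterior: Beta(1+47, 1+10) = Beta(48, 11).
Mode = (48−1)/(48+11−2) = 47/57 = 0.825.
With a flat prior the MAP equals the MLE, 47/57.
Mean = 48/(48+11) = 48/59 = 0.814.
Difference = 0.814 − 0.825 = -0.011.

-0.011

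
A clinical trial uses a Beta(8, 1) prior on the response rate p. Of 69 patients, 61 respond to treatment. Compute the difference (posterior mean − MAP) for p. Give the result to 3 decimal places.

Posterior: Beta(8+61, 1+8) = Beta(69, 9).
Mode = (69−1)/(69+9−2) = 68/76 = 0.895.
Mean = 69/(69+9) = 69/78 = 0.885.
Difference = 0.885 − 0.895 = -0.010.

-0.010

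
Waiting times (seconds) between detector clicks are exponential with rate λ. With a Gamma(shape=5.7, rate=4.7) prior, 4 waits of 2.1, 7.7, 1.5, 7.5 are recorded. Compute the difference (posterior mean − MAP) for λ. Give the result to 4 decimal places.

0.0426

Σ times = 18.8. Posterior: Gamma(shape = 5.7+4 = 9.7, rate = 4.7+18.8 = 23.5).
Mode = (α−1)/β = 8.7/23.5 = 0.3702.
Mean = α/β = 9.7/23.5 = 0.4128.
Difference = 0.4128 − 0.3702 = 0.0426.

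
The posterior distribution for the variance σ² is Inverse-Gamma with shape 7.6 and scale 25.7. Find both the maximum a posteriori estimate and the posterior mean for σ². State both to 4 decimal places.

Mode = β/(α+1) = 25.7/8.6 = 2.9884.
Mean = β/(α−1) = 25.7/6.6 = 3.8939.
The mean is pulled above the mode by the posterior's right skew.

MAP = 2.9884, posterior mean = 3.8939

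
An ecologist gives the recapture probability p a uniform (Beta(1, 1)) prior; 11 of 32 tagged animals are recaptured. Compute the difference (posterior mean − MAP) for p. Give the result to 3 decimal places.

Posterior: Beta(1+11, 1+21) = Beta(12, 22).
Mode = (12−1)/(12+22−2) = 11/32 = 0.344.
With a flat prior the MAP equals the MLE, 11/32.
Mean = 12/(12+22) = 12/34 = 0.353.
Difference = 0.353 − 0.344 = 0.009.
Right-skewed posterior ⇒ mode < mean.

0.009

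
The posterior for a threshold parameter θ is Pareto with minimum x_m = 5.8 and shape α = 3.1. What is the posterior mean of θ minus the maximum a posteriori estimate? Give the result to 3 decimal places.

2.762

The Pareto density is strictly decreasing on [x_m, ∞), so the mode is x_m = 5.800.
Mean = α·x_m/(α−1) = 3.1·5.8/2.1 = 8.562.
Difference = 8.562 − 5.800 = 2.762.
The mean is pulled above the mode by the posterior's right skew.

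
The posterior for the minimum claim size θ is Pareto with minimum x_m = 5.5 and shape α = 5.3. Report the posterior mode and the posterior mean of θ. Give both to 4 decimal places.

MAP = 5.5000, posterior mean = 6.7791

The Pareto density is strictly decreasing on [x_m, ∞), so the mode is x_m = 5.5000.
Mean = α·x_m/(α−1) = 5.3·5.5/4.3 = 6.7791.
Mean > mode: the posterior has a right tail.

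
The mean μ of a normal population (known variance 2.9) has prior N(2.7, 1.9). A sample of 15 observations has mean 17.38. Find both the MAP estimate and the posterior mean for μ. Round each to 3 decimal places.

Posterior for μ is Normal. Precision-weighted mean: (1/1.9·2.7 + 15/2.9·17.38) / (1/1.9 + 15/2.9) = 16.024.
A Normal posterior is symmetric, so mode = mean.

MAP estimate = 16.024, posterior mean = 16.024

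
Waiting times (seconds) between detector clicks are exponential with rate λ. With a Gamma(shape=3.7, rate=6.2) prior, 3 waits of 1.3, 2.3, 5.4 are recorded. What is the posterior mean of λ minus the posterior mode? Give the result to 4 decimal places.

0.0658

Σ times = 9.0. Posterior: Gamma(shape = 3.7+3 = 6.7, rate = 6.2+9.0 = 15.2).
Mode = (α−1)/β = 5.7/15.2 = 0.3750.
Mean = α/β = 6.7/15.2 = 0.4408.
Difference = 0.4408 − 0.3750 = 0.0658.
Mean > mode: the posterior has a right tail.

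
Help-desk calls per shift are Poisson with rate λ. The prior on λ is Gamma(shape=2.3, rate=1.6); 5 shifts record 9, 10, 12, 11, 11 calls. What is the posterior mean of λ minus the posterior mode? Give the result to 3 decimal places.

Σ counts = 53. Posterior: Gamma(shape = 2.3+53 = 55.3, rate = 1.6+5 = 6.6).
Mode = (α−1)/β = 54.3/6.6 = 8.227.
Mean = α/β = 55.3/6.6 = 8.379.
Difference = 8.379 − 8.227 = 0.152.
The mean is pulled above the mode by the posterior's right skew.

0.152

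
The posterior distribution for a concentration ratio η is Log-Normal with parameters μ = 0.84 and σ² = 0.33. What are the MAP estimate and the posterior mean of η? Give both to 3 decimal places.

η_MAP = 1.665, E[η|data] = 2.732

Mode = exp(μ − σ²) = exp(0.51) = 1.665.
Mean = exp(μ + σ²/2) = exp(1.005) = 2.732.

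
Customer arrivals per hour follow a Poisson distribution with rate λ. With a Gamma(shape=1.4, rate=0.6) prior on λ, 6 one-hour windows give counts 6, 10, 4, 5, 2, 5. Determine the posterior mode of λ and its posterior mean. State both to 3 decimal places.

MAP = 4.909, posterior mean = 5.061

Σ counts = 32. Posterior: Gamma(shape = 1.4+32 = 33.4, rate = 0.6+6 = 6.6).
Mode = (α−1)/β = 32.4/6.6 = 4.909.
Mean = α/β = 33.4/6.6 = 5.061.
The posterior is right-skewed, so the mean exceeds the mode.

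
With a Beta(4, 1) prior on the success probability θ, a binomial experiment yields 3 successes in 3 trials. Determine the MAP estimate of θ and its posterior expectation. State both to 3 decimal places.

MAP estimate = 1.000, posterior expectation = 0.875

Posterior: Beta(4+3, 1+0) = Beta(7, 1).
Since β = 1 ≤ 1 and α > 1, the Beta density is monotone increasing on [0,1]; the mode is at 1.
Mean = 7/(7+1) = 0.875.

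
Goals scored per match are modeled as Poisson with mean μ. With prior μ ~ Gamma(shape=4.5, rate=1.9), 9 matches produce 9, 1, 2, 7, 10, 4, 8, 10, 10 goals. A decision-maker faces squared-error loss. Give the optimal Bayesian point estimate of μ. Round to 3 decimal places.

Σ counts = 61. Posterior: Gamma(shape = 4.5+61 = 65.5, rate = 1.9+9 = 10.9).
Mode = (α−1)/β = 64.5/10.9 = 5.917.
Mean = α/β = 65.5/10.9 = 6.009.
Squared-error loss ⇒ the optimal estimator is the posterior mean.

6.009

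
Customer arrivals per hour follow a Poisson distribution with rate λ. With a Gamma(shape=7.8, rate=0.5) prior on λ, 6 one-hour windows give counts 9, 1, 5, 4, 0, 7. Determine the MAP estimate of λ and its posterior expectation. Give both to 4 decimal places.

MAP estimate = 5.0462, posterior expectation = 5.2000

Σ counts = 26. Posterior: Gamma(shape = 7.8+26 = 33.8, rate = 0.5+6 = 6.5).
Mode = (α−1)/β = 32.8/6.5 = 5.0462.
Mean = α/β = 33.8/6.5 = 5.2000.
Mean > mode: the posterior has a right tail.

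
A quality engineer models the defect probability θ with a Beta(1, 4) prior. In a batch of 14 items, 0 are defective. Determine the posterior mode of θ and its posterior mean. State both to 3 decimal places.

Posterior: Beta(1+0, 4+14) = Beta(1, 18).
Since α = 1 ≤ 1 and β > 1, the Beta density is monotone decreasing on [0,1]; the mode is at 0.
Mean = 1/(1+18) = 0.053.

MAP = 0.000; posterior mean = 0.053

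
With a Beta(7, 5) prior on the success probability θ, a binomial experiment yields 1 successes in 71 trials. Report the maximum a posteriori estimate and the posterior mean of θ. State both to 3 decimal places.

maximum a posteriori estimate = 0.086, posterior mean = 0.096

Posterior: Beta(7+1, 5+70) = Beta(8, 75).
Mode = (8−1)/(8+75−2) = 7/81 = 0.086.
Mean = 8/(8+75) = 8/83 = 0.096.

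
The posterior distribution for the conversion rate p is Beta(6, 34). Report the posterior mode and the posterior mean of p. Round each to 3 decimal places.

MAP: 0.132. Posterior mean: 0.150.

Mode = (6−1)/(6+34−2) = 5/38 = 0.132.
Mean = 6/(6+34) = 6/40 = 0.150.
The posterior is right-skewed, so the mean exceeds the mode.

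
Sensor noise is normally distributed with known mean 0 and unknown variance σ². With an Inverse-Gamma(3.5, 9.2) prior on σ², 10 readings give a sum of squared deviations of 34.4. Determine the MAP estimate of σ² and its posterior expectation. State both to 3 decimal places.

Posterior: Inverse-Gamma(shape = 3.5+10/2 = 8.5, scale = 9.2+34.4/2 = 26.4).
Mode = β/(α+1) = 26.4/9.5 = 2.779.
Mean = β/(α−1) = 26.4/7.5 = 3.520.

MAP = 2.779; posterior mean = 3.520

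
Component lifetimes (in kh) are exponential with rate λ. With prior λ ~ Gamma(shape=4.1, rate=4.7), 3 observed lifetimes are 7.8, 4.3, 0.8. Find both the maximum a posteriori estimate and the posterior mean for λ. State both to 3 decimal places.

Σ times = 12.9. Posterior: Gamma(shape = 4.1+3 = 7.1, rate = 4.7+12.9 = 17.6).
Mode = (α−1)/β = 6.1/17.6 = 0.347.
Mean = α/β = 7.1/17.6 = 0.403.
Mean > mode: the posterior has a right tail.

maximum a posteriori estimate = 0.347, posterior mean = 0.403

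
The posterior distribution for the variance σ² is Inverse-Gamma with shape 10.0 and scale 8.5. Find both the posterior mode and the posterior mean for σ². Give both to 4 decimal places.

MAP: 0.7727. Posterior mean: 0.9444.

Mode = β/(α+1) = 8.5/11.0 = 0.7727.
Mean = β/(α−1) = 8.5/9.0 = 0.9444.
Mean > mode: the posterior has a right tail.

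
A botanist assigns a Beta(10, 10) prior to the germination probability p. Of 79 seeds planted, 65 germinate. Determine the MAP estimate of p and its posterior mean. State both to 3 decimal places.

Posterior: Beta(10+65, 10+14) = Beta(75, 24).
Mode = (75−1)/(75+24−2) = 74/97 = 0.763.
Mean = 75/(75+24) = 75/99 = 0.758.

MAP = 0.763, posterior mean = 0.758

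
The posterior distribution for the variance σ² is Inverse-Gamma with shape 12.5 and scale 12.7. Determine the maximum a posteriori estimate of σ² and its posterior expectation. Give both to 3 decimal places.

Mode = β/(α+1) = 12.7/13.5 = 0.941.
Mean = β/(α−1) = 12.7/11.5 = 1.104.

MAP: 0.941. Posterior mean: 1.104.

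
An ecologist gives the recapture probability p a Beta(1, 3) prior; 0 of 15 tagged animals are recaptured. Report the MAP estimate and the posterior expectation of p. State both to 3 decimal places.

MAP = 0.000; posterior mean = 0.053

Posterior: Beta(1+0, 3+15) = Beta(1, 18).
Since α = 1 ≤ 1 and β > 1, the Beta density is monotone decreasing on [0,1]; the mode is at 0.
Mean = 1/(1+18) = 0.053.
The posterior is right-skewed, so the mean exceeds the mode.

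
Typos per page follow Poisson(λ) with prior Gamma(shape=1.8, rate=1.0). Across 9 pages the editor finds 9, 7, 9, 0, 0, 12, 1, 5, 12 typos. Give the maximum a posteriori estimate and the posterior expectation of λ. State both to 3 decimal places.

MAP: 5.580. Posterior mean: 5.680.

Σ counts = 55. Posterior: Gamma(shape = 1.8+55 = 56.8, rate = 1.0+9 = 10.0).
Mode = (α−1)/β = 55.8/10.0 = 5.580.
Mean = α/β = 56.8/10.0 = 5.680.
The posterior is right-skewed, so the mean exceeds the mode.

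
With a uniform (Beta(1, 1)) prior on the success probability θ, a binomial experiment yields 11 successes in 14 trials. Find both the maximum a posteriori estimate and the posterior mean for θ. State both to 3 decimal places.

Posterior: Beta(1+11, 1+3) = Beta(12, 4).
Mode = (12−1)/(12+4−2) = 11/14 = 0.786.
With a flat prior the MAP equals the MLE, 11/14.
Mean = 12/(12+4) = 12/16 = 0.750.

θ_MAP = 0.786, E[θ|data] = 0.750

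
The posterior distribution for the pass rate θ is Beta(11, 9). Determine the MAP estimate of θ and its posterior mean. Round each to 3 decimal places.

MAP estimate = 0.556, posterior mean = 0.550

Mode = (11−1)/(11+9−2) = 10/18 = 0.556.
Mean = 11/(11+9) = 11/20 = 0.550.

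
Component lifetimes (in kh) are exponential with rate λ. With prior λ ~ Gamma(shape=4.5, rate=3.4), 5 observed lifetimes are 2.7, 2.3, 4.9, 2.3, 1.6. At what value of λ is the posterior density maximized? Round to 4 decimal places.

Σ times = 13.8. Posterior: Gamma(shape = 4.5+5 = 9.5, rate = 3.4+13.8 = 17.2).
Mode = (α−1)/β = 8.5/17.2 = 0.4942.
Mean = α/β = 9.5/17.2 = 0.5523.
This is the posterior mode — the MAP estimate.

0.4942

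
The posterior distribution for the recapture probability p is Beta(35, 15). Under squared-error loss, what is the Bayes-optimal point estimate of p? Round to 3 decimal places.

0.700

Mode = (35−1)/(35+15−2) = 34/48 = 0.708.
Mean = 35/(35+15) = 35/50 = 0.700.
Squared-error loss ⇒ the optimal estimator is the posterior mean.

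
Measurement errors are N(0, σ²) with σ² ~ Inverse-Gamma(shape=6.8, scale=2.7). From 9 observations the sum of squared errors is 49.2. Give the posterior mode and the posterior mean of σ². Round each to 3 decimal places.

MAP: 2.220. Posterior mean: 2.650.

Posterior: Inverse-Gamma(shape = 6.8+9/2 = 11.3, scale = 2.7+49.2/2 = 27.3).
Mode = β/(α+1) = 27.3/12.3 = 2.220.
Mean = β/(α−1) = 27.3/10.3 = 2.650.
Right-skewed posterior ⇒ mode < mean.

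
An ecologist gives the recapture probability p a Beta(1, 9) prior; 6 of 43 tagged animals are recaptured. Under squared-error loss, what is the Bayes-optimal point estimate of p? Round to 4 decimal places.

Posterior: Beta(1+6, 9+37) = Beta(7, 46).
Mode = (7−1)/(7+46−2) = 6/51 = 0.1176.
Mean = 7/(7+46) = 7/53 = 0.1321.
Squared-error loss ⇒ the optimal estimator is the posterior mean.

0.1321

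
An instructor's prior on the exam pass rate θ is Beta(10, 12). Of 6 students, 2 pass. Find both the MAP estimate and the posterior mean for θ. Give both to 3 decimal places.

MAP estimate = 0.423, posterior mean = 0.429

Posterior: Beta(10+2, 12+4) = Beta(12, 16).
Mode = (12−1)/(12+16−2) = 11/26 = 0.423.
Mean = 12/(12+16) = 12/28 = 0.429.
Right-skewed posterior ⇒ mode < mean.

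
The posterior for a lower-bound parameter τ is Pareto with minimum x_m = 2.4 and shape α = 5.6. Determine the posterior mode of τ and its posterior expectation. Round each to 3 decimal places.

MAP = 2.400; posterior mean = 2.922

The Pareto density is strictly decreasing on [x_m, ∞), so the mode is x_m = 2.400.
Mean = α·x_m/(α−1) = 5.6·2.4/4.6 = 2.922.
The posterior is right-skewed, so the mean exceeds the mode.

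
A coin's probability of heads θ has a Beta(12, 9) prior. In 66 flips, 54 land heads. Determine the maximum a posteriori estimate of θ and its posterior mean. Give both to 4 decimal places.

θ_MAP = 0.7647, E[θ|data] = 0.7586

Posterior: Beta(12+54, 9+12) = Beta(66, 21).
Mode = (66−1)/(66+21−2) = 65/85 = 0.7647.
Mean = 66/(66+21) = 66/87 = 0.7586.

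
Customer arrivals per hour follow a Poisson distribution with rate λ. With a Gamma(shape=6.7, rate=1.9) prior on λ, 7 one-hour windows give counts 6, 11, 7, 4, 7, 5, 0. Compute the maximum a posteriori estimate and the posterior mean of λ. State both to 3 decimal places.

MAP = 5.135; posterior mean = 5.247

Σ counts = 40. Posterior: Gamma(shape = 6.7+40 = 46.7, rate = 1.9+7 = 8.9).
Mode = (α−1)/β = 45.7/8.9 = 5.135.
Mean = α/β = 46.7/8.9 = 5.247.
Mean > mode: the posterior has a right tail.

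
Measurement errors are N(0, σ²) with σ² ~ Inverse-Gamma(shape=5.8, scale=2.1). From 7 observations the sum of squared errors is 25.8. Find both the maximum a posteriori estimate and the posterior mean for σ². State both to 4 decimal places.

MAP = 1.4563; posterior mean = 1.8072

Posterior: Inverse-Gamma(shape = 5.8+7/2 = 9.3, scale = 2.1+25.8/2 = 15.0).
Mode = β/(α+1) = 15.0/10.3 = 1.4563.
Mean = β/(α−1) = 15.0/8.3 = 1.8072.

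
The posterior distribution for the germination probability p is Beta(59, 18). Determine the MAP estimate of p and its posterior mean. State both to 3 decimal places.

Mode = (59−1)/(59+18−2) = 58/75 = 0.773.
Mean = 59/(59+18) = 59/77 = 0.766.

p_MAP = 0.773, E[p|data] = 0.766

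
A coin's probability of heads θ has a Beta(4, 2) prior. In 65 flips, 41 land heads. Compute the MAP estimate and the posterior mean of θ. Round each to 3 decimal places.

Posterior: Beta(4+41, 2+24) = Beta(45, 26).
Mode = (45−1)/(45+26−2) = 44/69 = 0.638.
Mean = 45/(45+26) = 45/71 = 0.634.

MAP = 0.638; posterior mean = 0.634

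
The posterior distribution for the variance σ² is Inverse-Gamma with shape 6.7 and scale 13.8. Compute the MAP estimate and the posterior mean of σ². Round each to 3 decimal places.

MAP = 1.792, posterior mean = 2.421

Mode = β/(α+1) = 13.8/7.7 = 1.792.
Mean = β/(α−1) = 13.8/5.7 = 2.421.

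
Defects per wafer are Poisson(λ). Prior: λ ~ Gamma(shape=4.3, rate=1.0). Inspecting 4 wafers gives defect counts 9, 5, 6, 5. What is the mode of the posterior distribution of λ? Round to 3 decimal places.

Σ counts = 25. Posterior: Gamma(shape = 4.3+25 = 29.3, rate = 1.0+4 = 5.0).
Mode = (α−1)/β = 28.3/5.0 = 5.660.
Mean = α/β = 29.3/5.0 = 5.860.
This is the posterior mode — the MAP estimate.

5.660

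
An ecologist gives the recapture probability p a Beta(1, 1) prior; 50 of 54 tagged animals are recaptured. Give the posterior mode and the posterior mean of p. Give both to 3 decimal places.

Posterior: Beta(1+50, 1+4) = Beta(51, 5).
Mode = (51−1)/(51+5−2) = 50/54 = 0.926.
With a flat prior the MAP equals the MLE, 50/54.
Mean = 51/(51+5) = 51/56 = 0.911.
Mode > mean: the posterior has a left tail.

p_MAP = 0.926, E[p|data] = 0.911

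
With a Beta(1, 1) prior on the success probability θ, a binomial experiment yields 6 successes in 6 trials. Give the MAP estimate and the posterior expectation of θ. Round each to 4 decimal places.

MAP = 1.0000; posterior mean = 0.8750

Posterior: Beta(1+6, 1+0) = Beta(7, 1).
Since β = 1 ≤ 1 and α > 1, the Beta density is monotone increasing on [0,1]; the mode is at 1.
Mean = 7/(7+1) = 0.8750.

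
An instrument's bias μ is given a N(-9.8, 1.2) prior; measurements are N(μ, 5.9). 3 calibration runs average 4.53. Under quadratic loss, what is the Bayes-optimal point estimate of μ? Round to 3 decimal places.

Posterior for μ is Normal. Precision-weighted mean: (1/1.2·-9.8 + 3/5.9·4.53) / (1/1.2 + 3/5.9) = -4.370.
A Normal posterior is symmetric, so mode = mean.
Quadratic loss ⇒ the optimal estimator is the posterior mean.

-4.370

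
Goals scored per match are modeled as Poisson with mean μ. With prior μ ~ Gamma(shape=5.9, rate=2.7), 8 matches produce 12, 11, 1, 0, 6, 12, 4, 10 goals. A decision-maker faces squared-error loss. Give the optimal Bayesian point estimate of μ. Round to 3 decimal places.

5.785

Σ counts = 56. Posterior: Gamma(shape = 5.9+56 = 61.9, rate = 2.7+8 = 10.7).
Mode = (α−1)/β = 60.9/10.7 = 5.692.
Mean = α/β = 61.9/10.7 = 5.785.
Squared-error loss ⇒ the optimal estimator is the posterior mean.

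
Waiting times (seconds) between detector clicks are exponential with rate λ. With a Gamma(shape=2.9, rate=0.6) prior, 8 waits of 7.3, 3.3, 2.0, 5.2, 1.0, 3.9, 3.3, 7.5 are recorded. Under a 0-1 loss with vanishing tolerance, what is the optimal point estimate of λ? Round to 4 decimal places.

Σ times = 33.5. Posterior: Gamma(shape = 2.9+8 = 10.9, rate = 0.6+33.5 = 34.1).
Mode = (α−1)/β = 9.9/34.1 = 0.2903.
Mean = α/β = 10.9/34.1 = 0.3196.
This is the posterior mode — the MAP estimate.

0.2903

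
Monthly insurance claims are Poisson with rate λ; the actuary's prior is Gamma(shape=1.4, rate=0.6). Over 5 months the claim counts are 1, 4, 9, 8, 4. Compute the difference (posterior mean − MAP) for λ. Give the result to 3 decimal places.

Σ counts = 26. Posterior: Gamma(shape = 1.4+26 = 27.4, rate = 0.6+5 = 5.6).
Mode = (α−1)/β = 26.4/5.6 = 4.714.
Mean = α/β = 27.4/5.6 = 4.893.
Difference = 4.893 − 4.714 = 0.179.

0.179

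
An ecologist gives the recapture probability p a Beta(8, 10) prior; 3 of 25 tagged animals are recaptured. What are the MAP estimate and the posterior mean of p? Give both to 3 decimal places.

Posterior: Beta(8+3, 10+22) = Beta(11, 32).
Mode = (11−1)/(11+32−2) = 10/41 = 0.244.
Mean = 11/(11+32) = 11/43 = 0.256.

p_MAP = 0.244, E[p|data] = 0.256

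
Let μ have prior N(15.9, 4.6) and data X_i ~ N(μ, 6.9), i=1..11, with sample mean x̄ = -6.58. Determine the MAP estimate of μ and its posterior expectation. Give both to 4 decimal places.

MAP = -3.8824, posterior mean = -3.8824

Posterior for μ is Normal. Precision-weighted mean: (1/4.6·15.9 + 11/6.9·-6.58) / (1/4.6 + 11/6.9) = -3.8824.
A Normal posterior is symmetric, so mode = mean.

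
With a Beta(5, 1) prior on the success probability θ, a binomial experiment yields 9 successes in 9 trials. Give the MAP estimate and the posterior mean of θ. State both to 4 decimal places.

MAP = 1.0000, posterior mean = 0.9333

Posterior: Beta(5+9, 1+0) = Beta(14, 1).
Since β = 1 ≤ 1 and α > 1, the Beta density is monotone increasing on [0,1]; the mode is at 1.
Mean = 14/(14+1) = 0.9333.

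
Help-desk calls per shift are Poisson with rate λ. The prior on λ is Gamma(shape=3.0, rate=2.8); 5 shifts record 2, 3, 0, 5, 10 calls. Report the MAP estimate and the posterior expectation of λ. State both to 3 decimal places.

λ_MAP = 2.821, E[λ|data] = 2.949

Σ counts = 20. Posterior: Gamma(shape = 3.0+20 = 23.0, rate = 2.8+5 = 7.8).
Mode = (α−1)/β = 22.0/7.8 = 2.821.
Mean = α/β = 23.0/7.8 = 2.949.
The mean is pulled above the mode by the posterior's right skew.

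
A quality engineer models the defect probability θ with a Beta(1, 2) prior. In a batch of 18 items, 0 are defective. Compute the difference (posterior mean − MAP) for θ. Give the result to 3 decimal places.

0.048

Posterior: Beta(1+0, 2+18) = Beta(1, 20).
Since α = 1 ≤ 1 and β > 1, the Beta density is monotone decreasing on [0,1]; the mode is at 0.
Mean = 1/(1+20) = 0.048.
Difference = 0.048 − 0.000 = 0.048.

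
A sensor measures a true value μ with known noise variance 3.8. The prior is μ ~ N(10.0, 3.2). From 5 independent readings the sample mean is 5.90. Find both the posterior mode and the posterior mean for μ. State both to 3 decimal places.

Posterior for μ is Normal. Precision-weighted mean: (1/3.2·10.0 + 5/3.8·5.90) / (1/3.2 + 5/3.8) = 6.687.
A Normal posterior is symmetric, so mode = mean.

MAP = 6.687; posterior mean = 6.687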